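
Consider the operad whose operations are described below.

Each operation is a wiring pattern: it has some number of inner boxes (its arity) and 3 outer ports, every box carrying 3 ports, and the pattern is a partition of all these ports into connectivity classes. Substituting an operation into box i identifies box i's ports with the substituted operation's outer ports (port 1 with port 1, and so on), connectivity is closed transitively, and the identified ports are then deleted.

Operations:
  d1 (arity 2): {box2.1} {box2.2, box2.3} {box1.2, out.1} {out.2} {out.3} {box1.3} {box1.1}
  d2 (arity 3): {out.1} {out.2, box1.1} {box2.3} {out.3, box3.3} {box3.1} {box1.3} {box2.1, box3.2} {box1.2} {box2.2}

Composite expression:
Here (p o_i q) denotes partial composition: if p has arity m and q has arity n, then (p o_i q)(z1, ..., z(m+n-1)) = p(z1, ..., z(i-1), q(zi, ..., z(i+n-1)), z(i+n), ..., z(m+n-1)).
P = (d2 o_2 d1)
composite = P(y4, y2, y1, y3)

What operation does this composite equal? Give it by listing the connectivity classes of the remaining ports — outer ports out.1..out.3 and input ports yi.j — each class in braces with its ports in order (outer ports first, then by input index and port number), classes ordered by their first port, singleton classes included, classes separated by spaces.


{out.1} {out.2, y4.1} {out.3, y3.3} {y1.1} {y1.2, y1.3} {y2.1} {y2.2, y3.2} {y2.3} {y3.1} {y4.2} {y4.3}

Reachability decides: close wires over d2-identified ports.
the subtree at d1 composes to {out.1, y2.2} {out.2} {out.3} {y1.1} {y1.2, y1.3} {y2.1} {y2.3} on (y2, y1); out.j = own outer ports
the subtree at d2 composes to {out.1} {out.2, y4.1} {out.3, y3.3} {y1.1} {y1.2, y1.3} {y2.1} {y2.2, y3.2} {y2.3} {y3.1} {y4.2} {y4.3} on (y4, y2, y1, y3); out.j = own outer ports


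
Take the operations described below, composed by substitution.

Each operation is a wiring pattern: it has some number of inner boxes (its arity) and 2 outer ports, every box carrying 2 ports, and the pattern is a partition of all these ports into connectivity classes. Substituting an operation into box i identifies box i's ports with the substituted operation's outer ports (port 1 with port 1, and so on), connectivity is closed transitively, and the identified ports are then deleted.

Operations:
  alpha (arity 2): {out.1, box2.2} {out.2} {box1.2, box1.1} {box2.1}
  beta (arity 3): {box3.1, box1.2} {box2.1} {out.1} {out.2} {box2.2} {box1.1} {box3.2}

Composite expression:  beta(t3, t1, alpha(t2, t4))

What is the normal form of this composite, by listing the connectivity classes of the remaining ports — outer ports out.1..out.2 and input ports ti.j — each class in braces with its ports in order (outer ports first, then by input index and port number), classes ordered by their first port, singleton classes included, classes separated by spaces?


Reachability decides: close wires over beta-identified ports.
the subtree at alpha composes to {out.1, t4.2} {out.2} {t2.1, t2.2} {t4.1} on (t2, t4); out.j = own outer ports
the subtree at beta composes to {out.1} {out.2} {t1.1} {t1.2} {t2.1, t2.2} {t3.1} {t3.2, t4.2} {t4.1} on (t3, t1, t2, t4); out.j = own outer ports

{out.1} {out.2} {t1.1} {t1.2} {t2.1, t2.2} {t3.1} {t3.2, t4.2} {t4.1}


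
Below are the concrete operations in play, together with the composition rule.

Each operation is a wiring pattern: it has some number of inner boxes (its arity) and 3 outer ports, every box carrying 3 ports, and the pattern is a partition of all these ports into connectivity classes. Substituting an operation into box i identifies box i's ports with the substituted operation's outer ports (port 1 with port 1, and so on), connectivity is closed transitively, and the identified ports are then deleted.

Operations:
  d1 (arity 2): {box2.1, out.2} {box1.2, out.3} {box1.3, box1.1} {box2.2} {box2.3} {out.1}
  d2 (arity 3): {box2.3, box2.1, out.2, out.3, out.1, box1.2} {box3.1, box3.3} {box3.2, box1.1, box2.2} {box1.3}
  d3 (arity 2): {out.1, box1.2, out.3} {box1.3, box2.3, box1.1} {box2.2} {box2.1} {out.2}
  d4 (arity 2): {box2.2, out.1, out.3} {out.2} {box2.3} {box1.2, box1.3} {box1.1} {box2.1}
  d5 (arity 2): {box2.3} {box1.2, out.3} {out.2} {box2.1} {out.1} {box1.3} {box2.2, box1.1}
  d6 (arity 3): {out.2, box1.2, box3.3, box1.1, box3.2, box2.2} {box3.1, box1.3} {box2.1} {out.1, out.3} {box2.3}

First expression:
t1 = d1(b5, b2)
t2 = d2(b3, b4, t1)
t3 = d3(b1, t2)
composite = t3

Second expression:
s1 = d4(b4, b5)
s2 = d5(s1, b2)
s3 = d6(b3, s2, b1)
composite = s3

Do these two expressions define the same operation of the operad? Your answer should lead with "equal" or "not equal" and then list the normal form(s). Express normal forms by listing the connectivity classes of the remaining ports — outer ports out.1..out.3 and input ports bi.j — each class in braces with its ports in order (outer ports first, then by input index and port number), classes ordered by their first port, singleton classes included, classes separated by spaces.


Normal form of the first expression: {out.1, out.3, b1.2} {out.2} {b1.1, b1.3, b3.2, b4.1, b4.3} {b2.1, b3.1, b4.2} {b2.2} {b2.3} {b3.3} {b5.1, b5.3} {b5.2}
Normal form of the second expression: {out.1, out.3} {out.2, b1.2, b1.3, b3.1, b3.2} {b1.1, b3.3} {b2.1} {b2.2, b5.2} {b2.3} {b4.1} {b4.2, b4.3} {b5.1} {b5.3}
They disagree, so not equal.

not equal: they reduce to {out.1, out.3, b1.2} {out.2} {b1.1, b1.3, b3.2, b4.1, b4.3} {b2.1, b3.1, b4.2} {b2.2} {b2.3} {b3.3} {b5.1, b5.3} {b5.2} and {out.1, out.3} {out.2, b1.2, b1.3, b3.1, b3.2} {b1.1, b3.3} {b2.1} {b2.2, b5.2} {b2.3} {b4.1} {b4.2, b4.3} {b5.1} {b5.3}


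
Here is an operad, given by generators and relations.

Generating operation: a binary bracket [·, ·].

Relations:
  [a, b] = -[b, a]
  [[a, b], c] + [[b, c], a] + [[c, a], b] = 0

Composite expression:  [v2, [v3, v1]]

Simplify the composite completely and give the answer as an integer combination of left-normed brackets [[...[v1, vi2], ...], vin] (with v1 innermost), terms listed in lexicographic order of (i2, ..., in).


Skip Jacobi rewriting: expand, keep v1-initial words, read off terms.
Composite bracket: [v2, [v3, v1]]
Under [a, b] = ab - ba we get 4 signed associative words (2^2 = 4).
Coefficients come from the v1-initial words:
  sign of v1v3v2 is +1, so it contributes +[[v1, v3], v2]

[[v1, v3], v2]


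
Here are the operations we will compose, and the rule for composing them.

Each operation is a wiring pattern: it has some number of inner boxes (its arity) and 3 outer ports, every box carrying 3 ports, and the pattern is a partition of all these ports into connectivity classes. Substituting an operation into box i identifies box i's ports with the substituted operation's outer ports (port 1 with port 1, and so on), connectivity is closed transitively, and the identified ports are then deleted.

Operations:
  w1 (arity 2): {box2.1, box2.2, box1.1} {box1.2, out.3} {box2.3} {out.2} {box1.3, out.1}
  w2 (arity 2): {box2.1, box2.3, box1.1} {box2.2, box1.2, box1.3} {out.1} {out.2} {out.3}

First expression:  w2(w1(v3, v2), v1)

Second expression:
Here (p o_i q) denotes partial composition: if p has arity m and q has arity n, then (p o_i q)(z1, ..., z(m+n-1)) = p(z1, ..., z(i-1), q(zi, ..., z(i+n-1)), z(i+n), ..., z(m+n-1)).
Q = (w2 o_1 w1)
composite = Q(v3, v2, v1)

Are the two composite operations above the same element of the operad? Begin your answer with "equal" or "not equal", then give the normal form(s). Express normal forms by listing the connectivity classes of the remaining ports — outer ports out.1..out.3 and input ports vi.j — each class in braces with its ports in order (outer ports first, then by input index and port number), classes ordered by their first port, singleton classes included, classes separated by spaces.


equal; the common form is {out.1} {out.2} {out.3} {v1.1, v1.3, v3.3} {v1.2, v3.2} {v2.1, v2.2, v3.1} {v2.3}

Reducing the first expression gives {out.1} {out.2} {out.3} {v1.1, v1.3, v3.3} {v1.2, v3.2} {v2.1, v2.2, v3.1} {v2.3}
Reducing the second expression gives {out.1} {out.2} {out.3} {v1.1, v1.3, v3.3} {v1.2, v3.2} {v2.1, v2.2, v3.1} {v2.3}
Same normal form: equal.


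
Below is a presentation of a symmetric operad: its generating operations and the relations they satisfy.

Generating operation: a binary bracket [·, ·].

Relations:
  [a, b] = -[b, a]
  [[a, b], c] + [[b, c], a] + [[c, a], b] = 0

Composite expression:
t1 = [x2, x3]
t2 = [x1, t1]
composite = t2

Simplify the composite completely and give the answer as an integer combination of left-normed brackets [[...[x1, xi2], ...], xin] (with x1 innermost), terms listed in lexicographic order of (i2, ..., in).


[[x1, x2], x3] - [[x1, x3], x2]

In the tensor algebra, words opening x1 carry the x1-anchored form.
Composite bracket: [x1, [x2, x3]]
Expanding via [a, b] = ab - ba: 4 signed words (2^2 = 4).
Keep just the words that open with x1:
  the word x1x2x3 carries sign +1 and contributes +[[x1, x2], x3]
  the word x1x3x2 carries sign -1 and contributes -[[x1, x3], x2]


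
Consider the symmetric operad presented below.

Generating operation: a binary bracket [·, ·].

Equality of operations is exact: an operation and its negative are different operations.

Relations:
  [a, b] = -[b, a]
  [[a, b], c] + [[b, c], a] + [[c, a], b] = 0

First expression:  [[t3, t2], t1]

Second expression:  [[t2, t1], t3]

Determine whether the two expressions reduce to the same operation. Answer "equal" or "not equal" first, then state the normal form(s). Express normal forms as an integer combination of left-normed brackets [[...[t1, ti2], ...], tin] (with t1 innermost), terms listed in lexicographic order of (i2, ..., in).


not equal: they reduce to [[t1, t2], t3] - [[t1, t3], t2] and -[[t1, t2], t3]


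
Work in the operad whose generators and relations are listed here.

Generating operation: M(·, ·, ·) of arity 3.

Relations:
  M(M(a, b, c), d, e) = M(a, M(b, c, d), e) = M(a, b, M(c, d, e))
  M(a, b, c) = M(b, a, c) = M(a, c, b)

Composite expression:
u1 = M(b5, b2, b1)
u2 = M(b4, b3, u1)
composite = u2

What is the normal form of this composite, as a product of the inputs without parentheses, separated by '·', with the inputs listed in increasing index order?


b1 · b2 · b3 · b4 · b5

Reordering under M is free, so list the b-inputs canonically.
M(b5, b2, b1) collapses to b5 · b2 · b1
M(b4, b3, M(b5, b2, b1)) collapses to b4 · b3 · b5 · b2 · b1
sorting the factors by input index: b1 · b2 · b3 · b4 · b5


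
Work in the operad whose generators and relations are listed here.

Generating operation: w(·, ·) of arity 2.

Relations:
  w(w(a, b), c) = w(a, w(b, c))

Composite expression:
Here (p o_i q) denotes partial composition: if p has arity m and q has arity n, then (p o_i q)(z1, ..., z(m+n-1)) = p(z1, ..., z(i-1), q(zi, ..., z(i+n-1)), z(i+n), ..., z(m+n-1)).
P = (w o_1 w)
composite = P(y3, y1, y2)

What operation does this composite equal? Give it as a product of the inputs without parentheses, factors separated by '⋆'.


Under associativity of w, the answer is the y's in reading order.
w(y3, y1) collapses to y3 ⋆ y1
w(w(y3, y1), y2) collapses to y3 ⋆ y1 ⋆ y2

y3 ⋆ y1 ⋆ y2


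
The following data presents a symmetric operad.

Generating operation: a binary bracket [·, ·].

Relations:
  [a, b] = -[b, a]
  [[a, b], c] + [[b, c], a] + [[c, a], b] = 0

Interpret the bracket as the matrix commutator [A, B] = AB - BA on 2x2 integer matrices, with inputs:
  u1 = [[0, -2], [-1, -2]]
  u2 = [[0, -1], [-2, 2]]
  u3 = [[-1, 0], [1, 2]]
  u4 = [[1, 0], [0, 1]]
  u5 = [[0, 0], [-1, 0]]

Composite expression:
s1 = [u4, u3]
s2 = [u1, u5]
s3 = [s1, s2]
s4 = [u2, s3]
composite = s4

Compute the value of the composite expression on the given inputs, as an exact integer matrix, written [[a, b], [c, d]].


[[0, 0], [0, 0]]


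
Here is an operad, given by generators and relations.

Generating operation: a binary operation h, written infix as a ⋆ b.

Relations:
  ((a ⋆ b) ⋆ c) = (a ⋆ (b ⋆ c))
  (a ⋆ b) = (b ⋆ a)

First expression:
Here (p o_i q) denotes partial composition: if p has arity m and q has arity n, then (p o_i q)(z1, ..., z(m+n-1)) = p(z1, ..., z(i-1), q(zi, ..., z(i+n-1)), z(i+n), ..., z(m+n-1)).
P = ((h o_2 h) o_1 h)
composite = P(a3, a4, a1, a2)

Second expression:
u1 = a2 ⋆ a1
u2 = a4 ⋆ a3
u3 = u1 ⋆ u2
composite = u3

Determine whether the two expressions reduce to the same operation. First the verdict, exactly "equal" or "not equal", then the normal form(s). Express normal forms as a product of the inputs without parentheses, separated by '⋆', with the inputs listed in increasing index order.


equal; both compose to a1 ⋆ a2 ⋆ a3 ⋆ a4

In normal form, the first expression is a1 ⋆ a2 ⋆ a3 ⋆ a4
In normal form, the second expression is a1 ⋆ a2 ⋆ a3 ⋆ a4
Both agree, so they are equal.


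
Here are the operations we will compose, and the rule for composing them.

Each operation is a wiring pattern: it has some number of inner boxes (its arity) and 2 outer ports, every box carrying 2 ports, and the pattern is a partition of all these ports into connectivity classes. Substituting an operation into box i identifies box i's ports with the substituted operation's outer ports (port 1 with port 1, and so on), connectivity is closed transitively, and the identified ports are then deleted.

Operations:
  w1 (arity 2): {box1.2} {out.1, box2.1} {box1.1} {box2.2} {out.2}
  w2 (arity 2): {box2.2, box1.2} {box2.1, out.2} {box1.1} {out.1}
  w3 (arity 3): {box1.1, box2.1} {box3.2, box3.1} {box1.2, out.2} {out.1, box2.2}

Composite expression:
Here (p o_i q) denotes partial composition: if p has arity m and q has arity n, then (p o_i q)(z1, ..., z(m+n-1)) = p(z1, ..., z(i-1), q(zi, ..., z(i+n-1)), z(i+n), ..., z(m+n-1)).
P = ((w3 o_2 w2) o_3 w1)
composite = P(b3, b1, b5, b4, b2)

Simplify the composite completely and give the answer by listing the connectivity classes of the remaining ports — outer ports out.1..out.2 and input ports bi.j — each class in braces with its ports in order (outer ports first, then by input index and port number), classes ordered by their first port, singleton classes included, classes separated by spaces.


{out.1, b4.1} {out.2, b3.2} {b1.1} {b1.2} {b2.1, b2.2} {b3.1} {b4.2} {b5.1} {b5.2}

Connectivity passes through glued w3-boundaries; trace each wire chain.
stage w1: inputs (b5, b4), connectivity {out.1, b4.1} {out.2} {b4.2} {b5.1} {b5.2}, out.j its boundary
stage w2: inputs (b1, b5, b4), connectivity {out.1} {out.2, b4.1} {b1.1} {b1.2} {b4.2} {b5.1} {b5.2}, out.j its boundary
stage w3: inputs (b3, b1, b5, b4, b2), connectivity {out.1, b4.1} {out.2, b3.2} {b1.1} {b1.2} {b2.1, b2.2} {b3.1} {b4.2} {b5.1} {b5.2}, out.j its boundary


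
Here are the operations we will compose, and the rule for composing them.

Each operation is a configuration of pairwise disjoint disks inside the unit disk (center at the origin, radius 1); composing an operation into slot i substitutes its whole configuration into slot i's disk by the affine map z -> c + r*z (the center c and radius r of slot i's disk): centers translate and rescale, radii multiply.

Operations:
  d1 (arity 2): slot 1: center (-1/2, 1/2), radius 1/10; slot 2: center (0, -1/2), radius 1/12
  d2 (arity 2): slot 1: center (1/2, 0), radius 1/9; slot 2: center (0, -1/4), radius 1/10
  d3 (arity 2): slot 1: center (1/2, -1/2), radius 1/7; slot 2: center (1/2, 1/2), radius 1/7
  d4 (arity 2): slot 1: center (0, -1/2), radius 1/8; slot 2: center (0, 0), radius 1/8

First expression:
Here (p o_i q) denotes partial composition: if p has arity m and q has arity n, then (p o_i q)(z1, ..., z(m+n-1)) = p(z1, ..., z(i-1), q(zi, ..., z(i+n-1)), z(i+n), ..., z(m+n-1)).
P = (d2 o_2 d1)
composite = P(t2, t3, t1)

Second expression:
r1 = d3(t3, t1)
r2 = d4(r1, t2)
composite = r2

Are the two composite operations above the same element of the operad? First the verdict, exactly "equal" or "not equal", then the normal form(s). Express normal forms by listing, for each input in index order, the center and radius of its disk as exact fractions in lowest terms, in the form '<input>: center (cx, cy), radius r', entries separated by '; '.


not equal; the first gives t1: center (0, -3/10), radius 1/120; t2: center (1/2, 0), radius 1/9; t3: center (-1/20, -1/5), radius 1/100 and the second t1: center (1/16, -7/16), radius 1/56; t2: center (0, 0), radius 1/8; t3: center (1/16, -9/16), radius 1/56

Normal form of the first expression: t1: center (0, -3/10), radius 1/120; t2: center (1/2, 0), radius 1/9; t3: center (-1/20, -1/5), radius 1/100
Normal form of the second expression: t1: center (1/16, -7/16), radius 1/56; t2: center (0, 0), radius 1/8; t3: center (1/16, -9/16), radius 1/56
The forms do not match — not equal.


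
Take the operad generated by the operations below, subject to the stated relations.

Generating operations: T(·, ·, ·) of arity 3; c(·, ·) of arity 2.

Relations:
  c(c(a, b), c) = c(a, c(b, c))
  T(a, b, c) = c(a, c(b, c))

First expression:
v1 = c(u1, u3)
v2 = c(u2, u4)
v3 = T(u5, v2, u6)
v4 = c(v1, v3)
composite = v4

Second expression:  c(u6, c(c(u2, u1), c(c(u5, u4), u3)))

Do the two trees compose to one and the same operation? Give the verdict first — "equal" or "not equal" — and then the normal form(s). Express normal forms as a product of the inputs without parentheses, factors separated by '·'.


not equal; the first gives u1 · u3 · u5 · u2 · u4 · u6 and the second u6 · u2 · u1 · u5 · u4 · u3

The first composite normalizes to u1 · u3 · u5 · u2 · u4 · u6
The second composite normalizes to u6 · u2 · u1 · u5 · u4 · u3
Different reductions; not equal.


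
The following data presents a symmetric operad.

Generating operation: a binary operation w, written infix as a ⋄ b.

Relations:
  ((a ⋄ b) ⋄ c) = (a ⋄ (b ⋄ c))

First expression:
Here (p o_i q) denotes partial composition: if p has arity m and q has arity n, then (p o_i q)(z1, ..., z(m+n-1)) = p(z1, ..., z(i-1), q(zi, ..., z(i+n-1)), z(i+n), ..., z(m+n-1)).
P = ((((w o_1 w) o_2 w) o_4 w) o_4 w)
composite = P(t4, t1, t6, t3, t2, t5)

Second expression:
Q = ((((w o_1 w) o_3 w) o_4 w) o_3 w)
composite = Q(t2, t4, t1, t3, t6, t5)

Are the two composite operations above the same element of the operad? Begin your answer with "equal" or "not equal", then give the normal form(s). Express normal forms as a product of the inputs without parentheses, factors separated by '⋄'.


not equal — first t4 ⋄ t1 ⋄ t6 ⋄ t3 ⋄ t2 ⋄ t5, second t2 ⋄ t4 ⋄ t1 ⋄ t3 ⋄ t6 ⋄ t5

The first expression, normalized: t4 ⋄ t1 ⋄ t6 ⋄ t3 ⋄ t2 ⋄ t5
The second expression, normalized: t2 ⋄ t4 ⋄ t1 ⋄ t3 ⋄ t6 ⋄ t5
No match — not equal.


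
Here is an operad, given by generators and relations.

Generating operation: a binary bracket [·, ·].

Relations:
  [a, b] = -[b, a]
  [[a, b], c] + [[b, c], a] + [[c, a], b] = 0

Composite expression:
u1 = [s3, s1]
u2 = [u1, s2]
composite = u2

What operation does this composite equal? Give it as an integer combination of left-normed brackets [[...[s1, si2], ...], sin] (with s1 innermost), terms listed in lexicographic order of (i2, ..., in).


-[[s1, s3], s2]

Skip Jacobi rewriting: expand, keep s1-initial words, read off terms.
Composite bracket: [[s3, s1], s2]
Full expansion: 4 signed words from ab - ba (2^2 = 4).
Collect the words opening with s1:
  word s1s3s2 has sign -1, contributing -[[s1, s3], s2]


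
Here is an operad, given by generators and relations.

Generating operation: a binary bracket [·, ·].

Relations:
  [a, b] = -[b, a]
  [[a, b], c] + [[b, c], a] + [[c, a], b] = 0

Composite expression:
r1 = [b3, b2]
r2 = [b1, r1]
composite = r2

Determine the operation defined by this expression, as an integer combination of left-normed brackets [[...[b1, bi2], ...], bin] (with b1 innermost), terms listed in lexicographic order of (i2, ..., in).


-[[b1, b2], b3] + [[b1, b3], b2]

Antisymmetry and Jacobi reduce to b1-anchored left-normed brackets.
Composite bracket: [b1, [b3, b2]]
Applying ab - ba throughout gives 4 signed words (2^2 = 4).
The b1-initial words carry the normal form:
  the word b1b2b3 carries sign -1 and contributes -[[b1, b2], b3]
  the word b1b3b2 carries sign +1 and contributes +[[b1, b3], b2]


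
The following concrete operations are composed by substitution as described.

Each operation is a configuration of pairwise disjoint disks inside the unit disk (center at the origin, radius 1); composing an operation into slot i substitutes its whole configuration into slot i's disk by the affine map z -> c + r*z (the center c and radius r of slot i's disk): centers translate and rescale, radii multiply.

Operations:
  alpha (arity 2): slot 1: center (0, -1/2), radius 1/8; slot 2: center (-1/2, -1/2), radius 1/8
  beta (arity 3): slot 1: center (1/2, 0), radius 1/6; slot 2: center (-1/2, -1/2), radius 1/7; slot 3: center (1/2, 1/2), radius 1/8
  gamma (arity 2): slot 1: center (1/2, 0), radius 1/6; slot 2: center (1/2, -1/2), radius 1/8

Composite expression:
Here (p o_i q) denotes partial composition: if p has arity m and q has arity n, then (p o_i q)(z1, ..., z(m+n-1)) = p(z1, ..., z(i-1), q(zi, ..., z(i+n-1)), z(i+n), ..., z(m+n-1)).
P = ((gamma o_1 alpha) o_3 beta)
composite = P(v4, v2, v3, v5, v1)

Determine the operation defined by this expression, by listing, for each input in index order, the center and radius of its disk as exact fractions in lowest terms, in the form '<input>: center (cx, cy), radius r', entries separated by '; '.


v1: center (9/16, -7/16), radius 1/64; v2: center (5/12, -1/12), radius 1/48; v3: center (9/16, -1/2), radius 1/48; v4: center (1/2, -1/12), radius 1/48; v5: center (7/16, -9/16), radius 1/56

Below gamma, radii multiply path by path; the v-disk centers shift.
tracing v4 down its 2-map path: center (1/2, -1/12), radius 1/48
tracing v2 down its 2-map path: center (5/12, -1/12), radius 1/48
tracing v3 down its 2-map path: center (9/16, -1/2), radius 1/48
tracing v5 down its 2-map path: center (7/16, -9/16), radius 1/56
tracing v1 down its 2-map path: center (9/16, -7/16), radius 1/64


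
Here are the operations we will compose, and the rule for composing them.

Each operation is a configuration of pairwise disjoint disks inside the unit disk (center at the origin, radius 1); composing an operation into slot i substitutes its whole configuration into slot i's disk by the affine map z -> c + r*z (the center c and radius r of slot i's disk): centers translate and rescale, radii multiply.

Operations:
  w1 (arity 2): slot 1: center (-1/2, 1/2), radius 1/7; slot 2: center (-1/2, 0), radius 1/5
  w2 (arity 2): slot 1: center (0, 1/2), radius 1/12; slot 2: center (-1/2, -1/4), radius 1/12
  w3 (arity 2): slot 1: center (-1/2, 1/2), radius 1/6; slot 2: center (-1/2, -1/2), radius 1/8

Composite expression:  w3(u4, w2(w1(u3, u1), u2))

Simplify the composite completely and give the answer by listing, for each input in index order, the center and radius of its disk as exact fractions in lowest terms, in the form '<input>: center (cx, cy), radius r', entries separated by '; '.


u1: center (-97/192, -7/16), radius 1/480; u2: center (-9/16, -17/32), radius 1/96; u3: center (-97/192, -83/192), radius 1/672; u4: center (-1/2, 1/2), radius 1/6

Affine substitution under w3: radii multiply and u-centers shift.
u4 passes through 1 substitution, ending at center (-1/2, 1/2), radius 1/6
u3 passes through 3 substitutions, ending at center (-97/192, -83/192), radius 1/672
u1 passes through 3 substitutions, ending at center (-97/192, -7/16), radius 1/480
u2 passes through 2 substitutions, ending at center (-9/16, -17/32), radius 1/96


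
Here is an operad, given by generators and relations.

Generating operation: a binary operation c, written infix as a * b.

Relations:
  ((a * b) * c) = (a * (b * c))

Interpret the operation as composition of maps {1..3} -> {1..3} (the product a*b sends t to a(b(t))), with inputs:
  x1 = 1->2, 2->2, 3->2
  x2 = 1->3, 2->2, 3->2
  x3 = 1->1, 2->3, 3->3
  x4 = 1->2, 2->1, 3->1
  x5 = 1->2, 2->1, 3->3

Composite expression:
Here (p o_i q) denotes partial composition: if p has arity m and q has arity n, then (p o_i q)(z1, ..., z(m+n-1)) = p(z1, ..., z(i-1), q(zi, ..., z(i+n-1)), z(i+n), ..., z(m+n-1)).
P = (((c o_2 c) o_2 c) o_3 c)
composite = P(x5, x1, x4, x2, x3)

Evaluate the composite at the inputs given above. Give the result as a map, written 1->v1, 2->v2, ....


1->1, 2->1, 3->1


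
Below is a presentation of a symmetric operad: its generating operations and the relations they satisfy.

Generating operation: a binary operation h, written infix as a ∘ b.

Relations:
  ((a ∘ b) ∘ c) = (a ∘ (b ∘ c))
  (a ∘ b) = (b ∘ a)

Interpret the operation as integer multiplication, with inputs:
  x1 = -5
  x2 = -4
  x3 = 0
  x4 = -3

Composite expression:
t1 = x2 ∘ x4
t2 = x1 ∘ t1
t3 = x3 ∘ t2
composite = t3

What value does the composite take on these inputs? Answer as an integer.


0


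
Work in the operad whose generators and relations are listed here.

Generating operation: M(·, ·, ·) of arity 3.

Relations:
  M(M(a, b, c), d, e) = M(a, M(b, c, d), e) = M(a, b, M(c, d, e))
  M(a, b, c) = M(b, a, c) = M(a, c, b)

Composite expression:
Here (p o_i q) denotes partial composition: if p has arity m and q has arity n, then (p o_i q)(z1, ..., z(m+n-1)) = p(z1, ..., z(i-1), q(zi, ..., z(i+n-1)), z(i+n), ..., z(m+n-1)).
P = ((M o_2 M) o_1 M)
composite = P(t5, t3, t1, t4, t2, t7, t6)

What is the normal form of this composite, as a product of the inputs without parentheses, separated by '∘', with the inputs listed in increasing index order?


t1 ∘ t2 ∘ t3 ∘ t4 ∘ t5 ∘ t6 ∘ t7

Shape and order are irrelevant to M; the t-input set decides.
M(t5, t3, t1) unparenthesizes to t5 ∘ t3 ∘ t1
M(t4, t2, t7) unparenthesizes to t4 ∘ t2 ∘ t7
M(M(t5, t3, t1), M(t4, t2, t7), t6) unparenthesizes to t5 ∘ t3 ∘ t1 ∘ t4 ∘ t2 ∘ t7 ∘ t6
sorting the factors by input index: t1 ∘ t2 ∘ t3 ∘ t4 ∘ t5 ∘ t6 ∘ t7


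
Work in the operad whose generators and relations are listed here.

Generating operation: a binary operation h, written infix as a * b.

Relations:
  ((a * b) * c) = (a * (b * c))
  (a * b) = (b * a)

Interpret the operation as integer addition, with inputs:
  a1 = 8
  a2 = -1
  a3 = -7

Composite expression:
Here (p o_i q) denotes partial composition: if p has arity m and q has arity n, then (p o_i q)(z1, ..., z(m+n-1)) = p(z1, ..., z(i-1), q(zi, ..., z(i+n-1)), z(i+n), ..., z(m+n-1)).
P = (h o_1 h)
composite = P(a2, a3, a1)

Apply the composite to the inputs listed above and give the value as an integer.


0


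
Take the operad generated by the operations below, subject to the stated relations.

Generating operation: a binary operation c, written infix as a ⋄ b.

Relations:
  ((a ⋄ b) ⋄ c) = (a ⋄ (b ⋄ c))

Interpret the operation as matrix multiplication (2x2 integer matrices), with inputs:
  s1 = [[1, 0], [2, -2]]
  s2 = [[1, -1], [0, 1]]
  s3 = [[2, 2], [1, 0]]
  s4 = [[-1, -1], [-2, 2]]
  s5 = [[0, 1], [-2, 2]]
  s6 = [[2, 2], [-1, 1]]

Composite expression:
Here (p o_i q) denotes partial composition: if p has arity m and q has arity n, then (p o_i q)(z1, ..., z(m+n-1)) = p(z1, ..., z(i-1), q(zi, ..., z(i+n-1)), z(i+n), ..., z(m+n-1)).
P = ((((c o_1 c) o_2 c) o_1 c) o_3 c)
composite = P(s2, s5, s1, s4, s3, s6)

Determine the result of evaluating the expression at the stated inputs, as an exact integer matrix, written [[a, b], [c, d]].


(s2 ⋄ s5) = [[2, -1], [-2, 2]]
(s1 ⋄ s4) = [[-1, -1], [2, -6]]
((s1 ⋄ s4) ⋄ s3) = [[-3, -2], [-2, 4]]
((s2 ⋄ s5) ⋄ ((s1 ⋄ s4) ⋄ s3)) = [[-4, -8], [2, 12]]
(((s2 ⋄ s5) ⋄ ((s1 ⋄ s4) ⋄ s3)) ⋄ s6) = [[0, -16], [-8, 16]]

[[0, -16], [-8, 16]]


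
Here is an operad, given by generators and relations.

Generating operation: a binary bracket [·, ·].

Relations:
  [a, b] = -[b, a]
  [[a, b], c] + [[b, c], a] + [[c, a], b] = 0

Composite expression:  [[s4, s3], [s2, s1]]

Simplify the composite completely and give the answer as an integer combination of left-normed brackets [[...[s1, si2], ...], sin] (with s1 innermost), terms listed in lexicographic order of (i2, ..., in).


-[[[s1, s2], s3], s4] + [[[s1, s2], s4], s3]


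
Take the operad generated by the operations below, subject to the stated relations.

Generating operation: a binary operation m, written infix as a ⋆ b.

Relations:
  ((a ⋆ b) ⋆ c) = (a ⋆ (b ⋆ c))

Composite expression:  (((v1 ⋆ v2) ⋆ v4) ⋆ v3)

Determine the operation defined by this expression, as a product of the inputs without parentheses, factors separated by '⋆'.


v1 ⋆ v2 ⋆ v4 ⋆ v3

The m-tree's shape is irrelevant; the v-reading-order decides.
(v1 ⋆ v2) reduces to v1 ⋆ v2
((v1 ⋆ v2) ⋆ v4) reduces to v1 ⋆ v2 ⋆ v4
(((v1 ⋆ v2) ⋆ v4) ⋆ v3) reduces to v1 ⋆ v2 ⋆ v4 ⋆ v3


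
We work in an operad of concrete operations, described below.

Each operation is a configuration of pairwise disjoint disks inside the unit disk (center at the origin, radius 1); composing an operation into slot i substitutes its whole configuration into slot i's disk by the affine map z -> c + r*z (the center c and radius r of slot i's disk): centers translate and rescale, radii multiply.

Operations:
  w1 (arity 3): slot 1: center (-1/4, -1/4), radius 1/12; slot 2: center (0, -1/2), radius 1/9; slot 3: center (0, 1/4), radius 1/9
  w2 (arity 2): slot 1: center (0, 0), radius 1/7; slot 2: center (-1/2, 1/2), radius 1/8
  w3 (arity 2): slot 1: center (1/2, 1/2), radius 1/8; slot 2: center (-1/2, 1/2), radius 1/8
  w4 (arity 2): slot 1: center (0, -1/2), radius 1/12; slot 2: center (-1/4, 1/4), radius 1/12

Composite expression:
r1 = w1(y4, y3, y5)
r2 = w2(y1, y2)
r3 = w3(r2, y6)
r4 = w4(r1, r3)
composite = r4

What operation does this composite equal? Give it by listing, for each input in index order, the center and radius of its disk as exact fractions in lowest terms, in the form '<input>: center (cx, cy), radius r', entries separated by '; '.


y1: center (-5/24, 7/24), radius 1/672; y2: center (-41/192, 19/64), radius 1/768; y3: center (0, -13/24), radius 1/108; y4: center (-1/48, -25/48), radius 1/144; y5: center (0, -23/48), radius 1/108; y6: center (-7/24, 7/24), radius 1/96

Each y-disk chains the slot maps above it in w4; radii multiply.
for y4, the 2-step affine chain lands on center (-1/48, -25/48), radius 1/144
for y3, the 2-step affine chain lands on center (0, -13/24), radius 1/108
for y5, the 2-step affine chain lands on center (0, -23/48), radius 1/108
for y1, the 3-step affine chain lands on center (-5/24, 7/24), radius 1/672
for y2, the 3-step affine chain lands on center (-41/192, 19/64), radius 1/768
for y6, the 2-step affine chain lands on center (-7/24, 7/24), radius 1/96


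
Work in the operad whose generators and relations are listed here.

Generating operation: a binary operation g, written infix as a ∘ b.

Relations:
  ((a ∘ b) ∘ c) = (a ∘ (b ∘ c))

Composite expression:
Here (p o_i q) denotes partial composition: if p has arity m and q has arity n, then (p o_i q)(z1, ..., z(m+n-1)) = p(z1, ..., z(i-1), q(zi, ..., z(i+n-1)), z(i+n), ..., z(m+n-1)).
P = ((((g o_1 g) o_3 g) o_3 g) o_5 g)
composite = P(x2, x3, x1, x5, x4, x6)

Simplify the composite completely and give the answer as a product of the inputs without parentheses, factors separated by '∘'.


Under associativity of g, the answer is the x's in reading order.
(x2 ∘ x3) linearizes to x2 ∘ x3
(x1 ∘ x5) linearizes to x1 ∘ x5
(x4 ∘ x6) linearizes to x4 ∘ x6
((x1 ∘ x5) ∘ (x4 ∘ x6)) linearizes to x1 ∘ x5 ∘ x4 ∘ x6
((x2 ∘ x3) ∘ ((x1 ∘ x5) ∘ (x4 ∘ x6))) linearizes to x2 ∘ x3 ∘ x1 ∘ x5 ∘ x4 ∘ x6

x2 ∘ x3 ∘ x1 ∘ x5 ∘ x4 ∘ x6


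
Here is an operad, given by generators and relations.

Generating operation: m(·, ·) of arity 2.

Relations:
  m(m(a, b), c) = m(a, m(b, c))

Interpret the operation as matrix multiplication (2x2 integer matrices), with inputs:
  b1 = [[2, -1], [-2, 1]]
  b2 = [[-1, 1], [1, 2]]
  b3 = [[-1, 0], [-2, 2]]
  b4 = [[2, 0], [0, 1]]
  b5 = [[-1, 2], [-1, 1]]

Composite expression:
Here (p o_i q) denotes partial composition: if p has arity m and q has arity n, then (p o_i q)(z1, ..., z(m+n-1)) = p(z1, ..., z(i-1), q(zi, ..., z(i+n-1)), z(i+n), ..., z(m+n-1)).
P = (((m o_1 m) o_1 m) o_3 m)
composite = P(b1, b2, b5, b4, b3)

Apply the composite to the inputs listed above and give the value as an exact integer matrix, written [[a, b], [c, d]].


[[6, -12], [-6, 12]]

m(b1, b2) = [[-3, 0], [3, 0]]
m(b5, b4) = [[-2, 2], [-2, 1]]
m(m(b1, b2), m(b5, b4)) = [[6, -6], [-6, 6]]
m(m(m(b1, b2), m(b5, b4)), b3) = [[6, -12], [-6, 12]]


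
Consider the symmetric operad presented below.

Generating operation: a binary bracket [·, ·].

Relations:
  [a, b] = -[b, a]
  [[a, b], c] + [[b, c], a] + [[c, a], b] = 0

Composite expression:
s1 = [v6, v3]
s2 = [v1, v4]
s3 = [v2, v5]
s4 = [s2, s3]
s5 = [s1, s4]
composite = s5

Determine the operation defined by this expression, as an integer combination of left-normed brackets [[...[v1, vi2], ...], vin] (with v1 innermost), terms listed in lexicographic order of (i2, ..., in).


A multilinear Lie element is pinned by v1-initial words (v1 innermost).
Composite bracket: [[v6, v3], [[v1, v4], [v2, v5]]]
Full expansion: 32 signed words from ab - ba (2^5 = 32).
Keep just the words that open with v1:
  v1v4v2v5v3v6 (sign +1) contributes +[[[[[v1, v4], v2], v5], v3], v6]
  v1v4v2v5v6v3 (sign -1) contributes -[[[[[v1, v4], v2], v5], v6], v3]
  v1v4v5v2v3v6 (sign -1) contributes -[[[[[v1, v4], v5], v2], v3], v6]
  v1v4v5v2v6v3 (sign +1) contributes +[[[[[v1, v4], v5], v2], v6], v3]

[[[[[v1, v4], v2], v5], v3], v6] - [[[[[v1, v4], v2], v5], v6], v3] - [[[[[v1, v4], v5], v2], v3], v6] + [[[[[v1, v4], v5], v2], v6], v3]


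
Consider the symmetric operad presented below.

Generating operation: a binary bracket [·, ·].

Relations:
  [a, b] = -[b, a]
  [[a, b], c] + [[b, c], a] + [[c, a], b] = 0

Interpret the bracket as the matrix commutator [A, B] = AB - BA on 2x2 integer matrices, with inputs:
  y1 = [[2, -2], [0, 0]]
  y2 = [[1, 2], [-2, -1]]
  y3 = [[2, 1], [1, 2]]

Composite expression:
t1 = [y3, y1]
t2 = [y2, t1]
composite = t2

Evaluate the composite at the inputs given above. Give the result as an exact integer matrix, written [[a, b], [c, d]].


[y3, y1] = [[2, -2], [2, -2]]
[y2, [y3, y1]] = [[0, -12], [-12, 0]]

[[0, -12], [-12, 0]]


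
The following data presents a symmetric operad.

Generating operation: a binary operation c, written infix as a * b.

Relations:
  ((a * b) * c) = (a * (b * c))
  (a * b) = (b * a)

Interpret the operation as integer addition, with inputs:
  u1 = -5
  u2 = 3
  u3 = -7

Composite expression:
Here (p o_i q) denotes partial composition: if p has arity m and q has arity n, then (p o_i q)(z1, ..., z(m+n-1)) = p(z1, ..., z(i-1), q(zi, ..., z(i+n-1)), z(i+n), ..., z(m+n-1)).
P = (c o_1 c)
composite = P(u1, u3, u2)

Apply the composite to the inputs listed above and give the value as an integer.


-9


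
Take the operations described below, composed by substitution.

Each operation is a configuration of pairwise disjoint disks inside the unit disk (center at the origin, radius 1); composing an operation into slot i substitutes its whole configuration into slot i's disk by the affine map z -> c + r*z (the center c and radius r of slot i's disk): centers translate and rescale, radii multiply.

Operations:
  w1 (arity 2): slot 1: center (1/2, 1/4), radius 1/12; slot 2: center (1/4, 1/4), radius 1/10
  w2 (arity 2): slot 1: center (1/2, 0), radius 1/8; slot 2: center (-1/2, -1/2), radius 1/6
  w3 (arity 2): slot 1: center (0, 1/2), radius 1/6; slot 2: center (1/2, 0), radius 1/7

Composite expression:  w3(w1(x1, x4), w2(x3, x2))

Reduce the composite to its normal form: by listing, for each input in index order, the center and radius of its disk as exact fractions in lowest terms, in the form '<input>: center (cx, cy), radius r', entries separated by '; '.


Below w3, radii multiply path by path; the x-disk centers shift.
x1 passes through 2 substitutions, ending at center (1/12, 13/24), radius 1/72
x4 passes through 2 substitutions, ending at center (1/24, 13/24), radius 1/60
x3 passes through 2 substitutions, ending at center (4/7, 0), radius 1/56
x2 passes through 2 substitutions, ending at center (3/7, -1/14), radius 1/42

x1: center (1/12, 13/24), radius 1/72; x2: center (3/7, -1/14), radius 1/42; x3: center (4/7, 0), radius 1/56; x4: center (1/24, 13/24), radius 1/60


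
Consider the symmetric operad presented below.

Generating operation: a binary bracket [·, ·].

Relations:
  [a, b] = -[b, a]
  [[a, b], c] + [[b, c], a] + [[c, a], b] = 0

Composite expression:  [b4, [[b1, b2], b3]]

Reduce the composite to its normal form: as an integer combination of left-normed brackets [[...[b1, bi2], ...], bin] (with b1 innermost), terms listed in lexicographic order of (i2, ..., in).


-[[[b1, b2], b3], b4]

Antisymmetry and Jacobi reduce to b1-anchored left-normed brackets.
Composite bracket: [b4, [[b1, b2], b3]]
Under [a, b] = ab - ba we get 8 signed associative words (2^3 = 8).
The b1-initial words carry the normal form:
  word b1b2b3b4 has sign -1, contributing -[[[b1, b2], b3], b4]


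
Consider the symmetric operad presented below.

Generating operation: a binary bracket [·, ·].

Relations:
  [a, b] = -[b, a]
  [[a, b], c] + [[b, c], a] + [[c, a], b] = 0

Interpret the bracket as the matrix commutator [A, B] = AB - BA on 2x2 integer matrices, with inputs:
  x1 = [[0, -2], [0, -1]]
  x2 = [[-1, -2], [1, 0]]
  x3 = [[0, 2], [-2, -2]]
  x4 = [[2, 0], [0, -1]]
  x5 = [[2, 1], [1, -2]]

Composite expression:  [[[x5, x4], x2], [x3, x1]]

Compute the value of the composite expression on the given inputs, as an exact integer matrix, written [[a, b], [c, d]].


[x5, x4] = [[0, -3], [3, 0]]
[[x5, x4], x2] = [[3, -3], [-3, -3]]
[x3, x1] = [[-4, -6], [-2, 4]]
[[[x5, x4], x2], [x3, x1]] = [[-12, -60], [36, 12]]

[[-12, -60], [36, 12]]


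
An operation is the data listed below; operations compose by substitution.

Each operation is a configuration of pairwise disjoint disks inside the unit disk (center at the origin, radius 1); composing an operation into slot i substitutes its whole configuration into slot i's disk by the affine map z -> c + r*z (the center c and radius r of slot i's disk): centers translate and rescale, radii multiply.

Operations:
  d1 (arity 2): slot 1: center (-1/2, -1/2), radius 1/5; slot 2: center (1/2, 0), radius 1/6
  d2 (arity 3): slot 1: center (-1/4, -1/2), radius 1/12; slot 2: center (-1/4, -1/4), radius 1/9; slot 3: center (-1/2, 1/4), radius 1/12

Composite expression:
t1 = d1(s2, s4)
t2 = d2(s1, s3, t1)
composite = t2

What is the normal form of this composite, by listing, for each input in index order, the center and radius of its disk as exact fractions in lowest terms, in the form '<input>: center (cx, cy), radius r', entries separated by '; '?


s1: center (-1/4, -1/2), radius 1/12; s2: center (-13/24, 5/24), radius 1/60; s3: center (-1/4, -1/4), radius 1/9; s4: center (-11/24, 1/4), radius 1/72

Each s-disk chains the slot maps above it in d2; radii multiply.
s1: after 1 affine step, its disk has center (-1/4, -1/2), radius 1/12
s3: after 1 affine step, its disk has center (-1/4, -1/4), radius 1/9
s2: after 2 affine steps, its disk has center (-13/24, 5/24), radius 1/60
s4: after 2 affine steps, its disk has center (-11/24, 1/4), radius 1/72


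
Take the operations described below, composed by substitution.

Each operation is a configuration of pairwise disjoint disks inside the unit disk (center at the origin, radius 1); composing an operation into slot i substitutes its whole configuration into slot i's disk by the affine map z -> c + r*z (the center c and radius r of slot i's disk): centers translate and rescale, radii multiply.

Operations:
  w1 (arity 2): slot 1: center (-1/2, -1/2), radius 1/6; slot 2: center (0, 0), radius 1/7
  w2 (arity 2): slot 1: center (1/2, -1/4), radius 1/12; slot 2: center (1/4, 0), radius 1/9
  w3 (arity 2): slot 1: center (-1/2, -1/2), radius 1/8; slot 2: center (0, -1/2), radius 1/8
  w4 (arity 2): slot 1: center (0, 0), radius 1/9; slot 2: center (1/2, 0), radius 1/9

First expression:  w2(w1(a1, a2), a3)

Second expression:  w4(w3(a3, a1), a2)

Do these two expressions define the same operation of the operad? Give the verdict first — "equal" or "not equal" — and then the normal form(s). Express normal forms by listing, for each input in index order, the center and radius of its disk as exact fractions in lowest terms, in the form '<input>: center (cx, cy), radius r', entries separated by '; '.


not equal; the first gives a1: center (11/24, -7/24), radius 1/72; a2: center (1/2, -1/4), radius 1/84; a3: center (1/4, 0), radius 1/9 and the second a1: center (0, -1/18), radius 1/72; a2: center (1/2, 0), radius 1/9; a3: center (-1/18, -1/18), radius 1/72

The first expression reduces to a1: center (11/24, -7/24), radius 1/72; a2: center (1/2, -1/4), radius 1/84; a3: center (1/4, 0), radius 1/9
The second expression reduces to a1: center (0, -1/18), radius 1/72; a2: center (1/2, 0), radius 1/9; a3: center (-1/18, -1/18), radius 1/72
Distinct normal forms: not equal.
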